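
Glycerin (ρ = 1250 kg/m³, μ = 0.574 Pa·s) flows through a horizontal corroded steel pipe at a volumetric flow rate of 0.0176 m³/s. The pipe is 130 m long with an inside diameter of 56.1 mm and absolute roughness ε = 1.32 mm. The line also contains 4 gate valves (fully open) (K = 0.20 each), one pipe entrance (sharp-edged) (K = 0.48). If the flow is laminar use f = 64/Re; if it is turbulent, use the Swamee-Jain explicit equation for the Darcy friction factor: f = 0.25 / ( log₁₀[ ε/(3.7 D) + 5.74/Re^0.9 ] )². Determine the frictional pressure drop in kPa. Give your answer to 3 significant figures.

Cross-sectional area A = πD²/4 = π(0.0561)²/4 = 0.002472 m²; mean velocity V = Q/A = 0.0176/0.002472 = 7.12 m/s.
Reynolds number Re = ρVD/μ = 1250 · 7.12 · 0.0561 / 0.574 = 869.9.
Re < 2300 → laminar flow, so f = 64/Re = 64/869.9 = 0.07357 (the turbulent correlation is not needed).
Total minor-loss coefficient ΣK = 4·0.2 + 1·0.48 = 1.28.
ΔP = [f·L/D + ΣK]·(ρV²/2) = [0.07357·130/0.0561 + 1.28]·(1250·7.12²/2) = [170.5 + 1.28]·3.169e+04 = 5.443e+06 Pa.
ΔP = 5.443e+06 Pa = 5440 kPa.

ΔP ≈ 5440 kPa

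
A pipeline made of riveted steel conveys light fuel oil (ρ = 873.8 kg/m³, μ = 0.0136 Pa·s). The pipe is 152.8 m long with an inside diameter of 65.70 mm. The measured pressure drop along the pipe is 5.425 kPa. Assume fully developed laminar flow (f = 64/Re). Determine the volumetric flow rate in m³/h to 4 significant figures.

For laminar flow, f = 64/Re with Re = ρVD/μ, so Darcy-Weisbach reduces to ΔP = 32μLV/D². Solving for V: V = ΔP·D²/(32μL) = 5425·(0.0657)²/(32·0.0136·152.8) = 0.3521 m/s.
Check: Re = ρVD/μ = 873.8·0.3521·0.0657/0.0136 = 1486 < 2300, so the laminar assumption holds.
Q = V·A = 0.3521·(π/4·0.0657²) = 0.001194 m³/s = 4.298 m³/h.

Q ≈ 4.298 m³/h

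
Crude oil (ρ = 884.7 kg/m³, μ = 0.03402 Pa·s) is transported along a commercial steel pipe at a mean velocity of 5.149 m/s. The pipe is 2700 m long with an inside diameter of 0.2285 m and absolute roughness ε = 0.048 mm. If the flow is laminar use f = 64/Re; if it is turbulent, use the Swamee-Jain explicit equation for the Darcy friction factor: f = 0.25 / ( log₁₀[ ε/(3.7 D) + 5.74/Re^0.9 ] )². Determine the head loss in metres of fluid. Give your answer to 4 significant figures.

h_f ≈ 381.7 m

Reynolds number Re = ρVD/μ = 884.7 · 5.149 · 0.2285 / 0.034 = 3.06e+04.
Re > 4000 → turbulent. Relative roughness ε/D = 4.8e-05/0.2285 = 0.00021. Swamee-Jain: f = 0.25/(log₁₀[0.00021/3.7 + 5.74/3.06e+04^0.9])² = 0.25/(log₁₀[5.68e-05 + 0.000527])² = 0.25/(-3.234)² = 0.02391.
Darcy-Weisbach: ΔP = f(L/D)(ρV²/2) = 0.02391·(2700/0.2285)·(884.7·5.149²/2) = 0.02391·1.182e+04·1.173e+04 = 3.313e+06 Pa.
Head loss h_f = ΔP/(ρg) = 3.313e+06/(884.7·9.81) = 381.7 m.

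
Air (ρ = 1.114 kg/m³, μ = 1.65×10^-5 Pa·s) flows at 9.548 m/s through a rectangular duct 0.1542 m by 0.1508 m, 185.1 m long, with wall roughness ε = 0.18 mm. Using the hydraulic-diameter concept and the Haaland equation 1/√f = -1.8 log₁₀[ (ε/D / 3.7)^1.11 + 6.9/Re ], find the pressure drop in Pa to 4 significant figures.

ΔP ≈ 1393 Pa

Hydraulic diameter D_h = 4A/P = 4·(0.1542·0.1508)/(2·(0.1542+0.1508)) = 0.09301/0.61 = 0.1525 m.
Re = ρVD_h/μ = 1.114·9.548·0.1525/1.65e-05 = 9.829e+04.
ε/D_h = 0.00018/0.1525 = 0.00118; Haaland gives 1/√f = -1.8 log₁₀[0.000132+7.02e-05] = 6.651, so f = 0.02261.
ΔP = f(L/D_h)(ρV²/2) = 0.02261·185.1/0.1525·50.78 = 1393 Pa.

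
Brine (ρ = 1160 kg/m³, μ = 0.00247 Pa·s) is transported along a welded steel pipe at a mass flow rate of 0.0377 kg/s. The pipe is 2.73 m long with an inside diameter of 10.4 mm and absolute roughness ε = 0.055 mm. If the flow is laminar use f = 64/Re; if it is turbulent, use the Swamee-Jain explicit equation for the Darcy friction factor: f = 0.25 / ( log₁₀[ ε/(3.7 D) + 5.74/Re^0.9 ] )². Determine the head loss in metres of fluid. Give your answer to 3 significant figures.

A = πD²/4 = π(0.0104)²/4 = 8.495e-05 m²; mean velocity V = ṁ/(ρA) = 0.0377/(1160 · 8.495e-05) = 0.3826 m/s.
Reynolds number Re = ρVD/μ = 1160 · 0.3826 · 0.0104 / 0.00247 = 1869.
Re < 2300 → laminar flow, so f = 64/Re = 64/1869 = 0.03425 (the turbulent correlation is not needed).
Darcy-Weisbach: ΔP = f(L/D)(ρV²/2) = 0.03425·(2.73/0.0104)·(1160·0.3826²/2) = 0.03425·262.5·84.89 = 763.3 Pa.
Head loss h_f = ΔP/(ρg) = 763.3/(1160·9.81) = 0.0671 m.

h_f ≈ 0.0671 m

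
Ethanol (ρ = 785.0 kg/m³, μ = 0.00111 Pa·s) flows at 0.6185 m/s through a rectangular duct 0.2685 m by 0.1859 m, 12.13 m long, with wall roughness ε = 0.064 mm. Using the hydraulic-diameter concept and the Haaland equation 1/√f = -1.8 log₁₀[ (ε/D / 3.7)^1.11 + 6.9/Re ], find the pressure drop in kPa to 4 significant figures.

Hydraulic diameter D_h = 4A/P = 4·(0.2685·0.1859)/(2·(0.2685+0.1859)) = 0.1997/0.9088 = 0.2197 m.
Re = ρVD_h/μ = 785·0.6185·0.2197/0.00111 = 9.61e+04.
ε/D_h = 6.4e-05/0.2197 = 0.000291; Haaland gives 1/√f = -1.8 log₁₀[2.78e-05+7.18e-05] = 7.203, so f = 0.01928.
ΔP = f(L/D_h)(ρV²/2) = 0.01928·12.13/0.2197·150.1 = 159.8 Pa.
ΔP = 0.1598 kPa.

ΔP ≈ 0.1598 kPa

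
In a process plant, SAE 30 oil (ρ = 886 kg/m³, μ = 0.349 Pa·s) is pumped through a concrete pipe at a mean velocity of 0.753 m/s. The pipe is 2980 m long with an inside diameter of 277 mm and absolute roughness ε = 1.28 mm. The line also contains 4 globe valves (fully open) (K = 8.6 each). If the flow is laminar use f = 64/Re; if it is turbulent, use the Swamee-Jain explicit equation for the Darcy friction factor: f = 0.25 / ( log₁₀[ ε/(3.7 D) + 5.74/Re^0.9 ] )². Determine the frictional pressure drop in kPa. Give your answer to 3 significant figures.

Reynolds number Re = ρVD/μ = 886 · 0.753 · 0.277 / 0.349 = 529.5.
Re < 2300 → laminar flow, so f = 64/Re = 64/529.5 = 0.1209 (the turbulent correlation is not needed).
Total minor-loss coefficient ΣK = 4·8.6 = 34.4.
ΔP = [f·L/D + ΣK]·(ρV²/2) = [0.1209·2980/0.277 + 34.4]·(886·0.753²/2) = [1300 + 34.4]·251.2 = 3.352e+05 Pa.
ΔP = 3.352e+05 Pa = 335 kPa.

ΔP ≈ 335 kPa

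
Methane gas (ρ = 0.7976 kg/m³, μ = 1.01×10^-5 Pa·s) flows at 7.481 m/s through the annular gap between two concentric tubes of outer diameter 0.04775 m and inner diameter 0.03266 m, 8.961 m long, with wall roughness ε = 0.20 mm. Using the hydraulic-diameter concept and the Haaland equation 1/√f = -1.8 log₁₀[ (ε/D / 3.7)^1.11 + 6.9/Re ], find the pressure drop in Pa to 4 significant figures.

ΔP ≈ 620.1 Pa

Hydraulic diameter D_h = 4A/P = D_o - D_i = 0.04775 - 0.03266 = 0.01509 m.
Re = ρVD_h/μ = 0.7976·7.481·0.01509/1.01e-05 = 8915.
ε/D_h = 0.0002/0.01509 = 0.0133; Haaland gives 1/√f = -1.8 log₁₀[0.00193+0.000774] = 4.623, so f = 0.04679.
ΔP = f(L/D_h)(ρV²/2) = 0.04679·8.961/0.01509·22.32 = 620.1 Pa.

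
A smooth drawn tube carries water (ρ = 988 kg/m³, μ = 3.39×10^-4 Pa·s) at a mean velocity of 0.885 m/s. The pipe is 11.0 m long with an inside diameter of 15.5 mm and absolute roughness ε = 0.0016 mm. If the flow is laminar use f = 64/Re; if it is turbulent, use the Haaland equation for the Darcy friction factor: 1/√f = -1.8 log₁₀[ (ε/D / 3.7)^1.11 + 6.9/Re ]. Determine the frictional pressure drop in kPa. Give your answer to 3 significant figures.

ΔP ≈ 6.05 kPa

Reynolds number Re = ρVD/μ = 988 · 0.885 · 0.0155 / 0.000339 = 3.998e+04.
Re > 4000 → turbulent. Relative roughness ε/D = 1.6e-06/0.0155 = 0.000103. Haaland: 1/√f = -1.8 log₁₀[(0.000103/3.7)^1.11 + 6.9/3.998e+04] = -1.8 log₁₀[8.8e-06 + 0.000173] = 6.734, so f = 0.02205.
Darcy-Weisbach: ΔP = f(L/D)(ρV²/2) = 0.02205·(11/0.0155)·(988·0.885²/2) = 0.02205·709.7·386.9 = 6054 Pa.
ΔP = 6054 Pa = 6.05 kPa.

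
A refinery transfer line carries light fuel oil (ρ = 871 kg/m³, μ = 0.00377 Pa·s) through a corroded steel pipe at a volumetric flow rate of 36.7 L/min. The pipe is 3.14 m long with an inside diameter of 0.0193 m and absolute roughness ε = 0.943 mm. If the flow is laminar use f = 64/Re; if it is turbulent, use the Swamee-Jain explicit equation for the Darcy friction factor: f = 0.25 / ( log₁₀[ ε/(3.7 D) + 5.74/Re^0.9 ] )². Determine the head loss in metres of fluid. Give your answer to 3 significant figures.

h_f ≈ 2.70 m

Q = 36.7 L/min = 36.7/60000 = 0.0006117 m³/s.
Cross-sectional area A = πD²/4 = π(0.0193)²/4 = 0.0002926 m²; mean velocity V = Q/A = 0.0006117/0.0002926 = 2.091 m/s.
Reynolds number Re = ρVD/μ = 871 · 2.091 · 0.0193 / 0.00377 = 9323.
Re > 4000 → turbulent. Relative roughness ε/D = 0.000943/0.0193 = 0.0489. Swamee-Jain: f = 0.25/(log₁₀[0.0489/3.7 + 5.74/9323^0.9])² = 0.25/(log₁₀[0.0132 + 0.00154])² = 0.25/(-1.831)² = 0.07453.
Darcy-Weisbach: ΔP = f(L/D)(ρV²/2) = 0.07453·(3.14/0.0193)·(871·2.091²/2) = 0.07453·162.7·1904 = 2.308e+04 Pa.
Head loss h_f = ΔP/(ρg) = 2.308e+04/(871·9.81) = 2.70 m.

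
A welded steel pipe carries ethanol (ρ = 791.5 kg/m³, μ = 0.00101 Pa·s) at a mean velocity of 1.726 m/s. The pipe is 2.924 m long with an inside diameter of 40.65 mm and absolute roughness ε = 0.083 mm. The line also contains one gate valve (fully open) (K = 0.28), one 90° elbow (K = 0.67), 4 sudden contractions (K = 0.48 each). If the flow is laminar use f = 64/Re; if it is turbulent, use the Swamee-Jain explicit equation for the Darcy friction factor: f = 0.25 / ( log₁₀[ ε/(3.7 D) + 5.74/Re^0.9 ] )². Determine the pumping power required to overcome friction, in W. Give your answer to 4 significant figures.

Reynolds number Re = ρVD/μ = 791.5 · 1.726 · 0.04065 / 0.00101 = 5.498e+04.
Re > 4000 → turbulent. Relative roughness ε/D = 8.3e-05/0.04065 = 0.00204. Swamee-Jain: f = 0.25/(log₁₀[0.00204/3.7 + 5.74/5.498e+04^0.9])² = 0.25/(log₁₀[0.000552 + 0.000311])² = 0.25/(-3.064)² = 0.02663.
Total minor-loss coefficient ΣK = 1·0.28 + 1·0.67 + 4·0.48 = 2.87.
ΔP = [f·L/D + ΣK]·(ρV²/2) = [0.02663·2.924/0.04065 + 2.87]·(791.5·1.726²/2) = [1.915 + 2.87]·1179 = 5642 Pa.
Q = V·A = 1.726·0.001298 = 0.00224 m³/s.
Pumping power P = QΔP = 0.00224·5642 = 12.638 W = 12.64 W.

P ≈ 12.64 W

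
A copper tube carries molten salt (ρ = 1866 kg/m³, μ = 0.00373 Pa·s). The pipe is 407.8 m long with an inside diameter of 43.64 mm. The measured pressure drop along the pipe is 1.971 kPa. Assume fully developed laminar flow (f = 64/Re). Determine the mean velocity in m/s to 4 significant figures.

For laminar flow, f = 64/Re with Re = ρVD/μ, so Darcy-Weisbach reduces to ΔP = 32μLV/D². Solving for V: V = ΔP·D²/(32μL) = 1971·(0.04364)²/(32·0.00373·407.8) = 0.07712 m/s.
Check: Re = ρVD/μ = 1866·0.07712·0.04364/0.00373 = 1684 < 2300, so the laminar assumption holds.

V ≈ 0.07712 m/s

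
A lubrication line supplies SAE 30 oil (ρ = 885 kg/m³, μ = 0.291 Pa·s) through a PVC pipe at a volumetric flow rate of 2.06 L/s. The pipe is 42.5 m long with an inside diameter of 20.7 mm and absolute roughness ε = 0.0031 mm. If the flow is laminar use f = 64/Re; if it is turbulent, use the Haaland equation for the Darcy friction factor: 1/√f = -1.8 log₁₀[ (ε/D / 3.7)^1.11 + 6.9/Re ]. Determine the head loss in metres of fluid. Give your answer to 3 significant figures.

Q = 2.06 L/s = 2.06/1000 = 0.00206 m³/s.
Cross-sectional area A = πD²/4 = π(0.0207)²/4 = 0.0003365 m²; mean velocity V = Q/A = 0.00206/0.0003365 = 6.121 m/s.
Reynolds number Re = ρVD/μ = 885 · 6.121 · 0.0207 / 0.291 = 385.4.
Re < 2300 → laminar flow, so f = 64/Re = 64/385.4 = 0.1661 (the turbulent correlation is not needed).
Darcy-Weisbach: ΔP = f(L/D)(ρV²/2) = 0.1661·(42.5/0.0207)·(885·6.121²/2) = 0.1661·2053·1.658e+04 = 5.654e+06 Pa.
Head loss h_f = ΔP/(ρg) = 5.654e+06/(885·9.81) = 651 m.

h_f ≈ 651 m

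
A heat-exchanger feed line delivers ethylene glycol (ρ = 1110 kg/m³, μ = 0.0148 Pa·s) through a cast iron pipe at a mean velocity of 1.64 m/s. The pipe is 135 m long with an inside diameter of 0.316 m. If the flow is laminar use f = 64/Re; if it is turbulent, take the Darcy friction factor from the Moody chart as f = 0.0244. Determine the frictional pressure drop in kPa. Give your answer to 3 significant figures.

ΔP ≈ 15.6 kPa

Reynolds number Re = ρVD/μ = 1110 · 1.64 · 0.316 / 0.0148 = 3.887e+04.
Re > 4000 → turbulent; use the Moody-chart value f = 0.0244.
Darcy-Weisbach: ΔP = f(L/D)(ρV²/2) = 0.0244·(135/0.316)·(1110·1.64²/2) = 0.0244·427.2·1493 = 1.556e+04 Pa.
ΔP = 1.556e+04 Pa = 15.6 kPa.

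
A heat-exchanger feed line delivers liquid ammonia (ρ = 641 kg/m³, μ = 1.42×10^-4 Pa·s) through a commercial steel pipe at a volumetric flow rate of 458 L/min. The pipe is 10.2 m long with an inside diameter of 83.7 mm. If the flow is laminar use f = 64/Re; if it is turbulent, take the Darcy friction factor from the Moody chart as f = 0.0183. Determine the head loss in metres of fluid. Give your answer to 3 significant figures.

Q = 458 L/min = 458/60000 = 0.007633 m³/s.
Cross-sectional area A = πD²/4 = π(0.0837)²/4 = 0.005502 m²; mean velocity V = Q/A = 0.007633/0.005502 = 1.387 m/s.
Reynolds number Re = ρVD/μ = 641 · 1.387 · 0.0837 / 0.000142 = 5.242e+05.
Re > 4000 → turbulent; use the Moody-chart value f = 0.0183.
Darcy-Weisbach: ΔP = f(L/D)(ρV²/2) = 0.0183·(10.2/0.0837)·(641·1.387²/2) = 0.0183·121.9·616.8 = 1376 Pa.
Head loss h_f = ΔP/(ρg) = 1376/(641·9.81) = 0.219 m.

h_f ≈ 0.219 m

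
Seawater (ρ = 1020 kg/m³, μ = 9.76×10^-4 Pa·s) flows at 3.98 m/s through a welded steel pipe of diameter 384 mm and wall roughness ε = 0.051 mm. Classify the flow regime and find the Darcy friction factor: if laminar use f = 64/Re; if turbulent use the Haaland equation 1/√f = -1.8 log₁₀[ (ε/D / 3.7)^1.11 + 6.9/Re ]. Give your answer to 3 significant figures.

Re = ρVD/μ = 1020·3.98·0.384/0.000976 = 1.597e+06.
Re > 4000 → turbulent. ε/D = 5.1e-05/0.384 = 0.000133; Haaland: 1/√f = -1.8 log₁₀[1.16e-05 + 4.32e-06] = 8.634, so f = 0.01341.

f ≈ 0.0134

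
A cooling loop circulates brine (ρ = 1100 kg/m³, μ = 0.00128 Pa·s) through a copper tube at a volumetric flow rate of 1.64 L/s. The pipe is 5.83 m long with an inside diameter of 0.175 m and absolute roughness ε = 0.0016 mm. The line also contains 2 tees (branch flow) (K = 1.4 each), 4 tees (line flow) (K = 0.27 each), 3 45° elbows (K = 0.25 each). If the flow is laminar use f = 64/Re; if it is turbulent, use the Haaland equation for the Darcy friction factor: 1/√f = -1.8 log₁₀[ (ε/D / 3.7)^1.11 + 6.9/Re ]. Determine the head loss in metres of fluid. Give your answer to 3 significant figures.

Q = 1.64 L/s = 1.64/1000 = 0.00164 m³/s.
Cross-sectional area A = πD²/4 = π(0.175)²/4 = 0.02405 m²; mean velocity V = Q/A = 0.00164/0.02405 = 0.06818 m/s.
Reynolds number Re = ρVD/μ = 1100 · 0.06818 · 0.175 / 0.00128 = 1.025e+04.
Re > 4000 → turbulent. Relative roughness ε/D = 1.6e-06/0.175 = 9.14e-06. Haaland: 1/√f = -1.8 log₁₀[(9.14e-06/3.7)^1.11 + 6.9/1.025e+04] = -1.8 log₁₀[5.97e-07 + 0.000673] = 5.709, so f = 0.03068.
Total minor-loss coefficient ΣK = 2·1.4 + 4·0.27 + 3·0.25 = 4.63.
ΔP = [f·L/D + ΣK]·(ρV²/2) = [0.03068·5.83/0.175 + 4.63]·(1100·0.06818²/2) = [1.022 + 4.63]·2.557 = 14.45 Pa.
Head loss h_f = ΔP/(ρg) = 14.45/(1100·9.81) = 0.00134 m.

h_f ≈ 0.00134 m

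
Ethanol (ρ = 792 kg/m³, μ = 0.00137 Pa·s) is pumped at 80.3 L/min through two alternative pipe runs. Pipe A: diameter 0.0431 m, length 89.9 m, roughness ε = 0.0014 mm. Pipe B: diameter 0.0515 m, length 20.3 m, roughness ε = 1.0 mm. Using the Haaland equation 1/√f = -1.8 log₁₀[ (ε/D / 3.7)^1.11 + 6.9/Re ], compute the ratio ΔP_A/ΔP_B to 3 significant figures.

ΔP_A/ΔP_B ≈ 5.37

Pipe A: V = Q/A = 0.001338/0.001459 = 0.9173 m/s; Re = 2.286e+04; ε/D = 3.25e-05; Haaland → f = 0.02496; ΔP_A = f(L/D)(ρV²/2) = 1.735e+04 Pa.
Pipe B: V = Q/A = 0.001338/0.002083 = 0.6425 m/s; Re = 1.913e+04; ε/D = 0.0194; Haaland → f = 0.05016; ΔP_B = f(L/D)(ρV²/2) = 3232 Pa.
ΔP_A/ΔP_B = 1.735e+04/3232 = 5.37.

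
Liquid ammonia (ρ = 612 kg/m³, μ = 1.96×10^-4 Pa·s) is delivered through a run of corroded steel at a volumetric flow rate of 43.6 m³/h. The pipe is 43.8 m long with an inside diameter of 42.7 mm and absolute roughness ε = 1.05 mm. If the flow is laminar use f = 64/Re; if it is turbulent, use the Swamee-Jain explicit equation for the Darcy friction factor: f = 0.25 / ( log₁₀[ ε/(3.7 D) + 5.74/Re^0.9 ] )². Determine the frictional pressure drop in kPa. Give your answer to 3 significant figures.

Q = 43.6 m³/h = 43.6/3600 = 0.01211 m³/s.
Cross-sectional area A = πD²/4 = π(0.0427)²/4 = 0.001432 m²; mean velocity V = Q/A = 0.01211/0.001432 = 8.457 m/s.
Reynolds number Re = ρVD/μ = 612 · 8.457 · 0.0427 / 0.000196 = 1.128e+06.
Re > 4000 → turbulent. Relative roughness ε/D = 0.00105/0.0427 = 0.0246. Swamee-Jain: f = 0.25/(log₁₀[0.0246/3.7 + 5.74/1.128e+06^0.9])² = 0.25/(log₁₀[0.00665 + 2.05e-05])² = 0.25/(-2.176)² = 0.05279.
Darcy-Weisbach: ΔP = f(L/D)(ρV²/2) = 0.05279·(43.8/0.0427)·(612·8.457²/2) = 0.05279·1026·2.189e+04 = 1.185e+06 Pa.
ΔP = 1.185e+06 Pa = 1190 kPa.

ΔP ≈ 1190 kPa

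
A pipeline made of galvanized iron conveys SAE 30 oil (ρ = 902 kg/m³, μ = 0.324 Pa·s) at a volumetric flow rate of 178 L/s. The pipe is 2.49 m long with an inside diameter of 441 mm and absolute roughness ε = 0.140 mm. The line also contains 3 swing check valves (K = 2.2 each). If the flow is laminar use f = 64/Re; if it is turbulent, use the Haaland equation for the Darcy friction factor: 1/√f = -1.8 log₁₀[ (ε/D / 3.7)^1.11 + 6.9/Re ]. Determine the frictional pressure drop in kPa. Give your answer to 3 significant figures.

Q = 178 L/s = 178/1000 = 0.178 m³/s.
Cross-sectional area A = πD²/4 = π(0.441)²/4 = 0.1527 m²; mean velocity V = Q/A = 0.178/0.1527 = 1.165 m/s.
Reynolds number Re = ρVD/μ = 902 · 1.165 · 0.441 / 0.324 = 1431.
Re < 2300 → laminar flow, so f = 64/Re = 64/1431 = 0.04473 (the turbulent correlation is not needed).
Total minor-loss coefficient ΣK = 3·2.2 = 6.6.
ΔP = [f·L/D + ΣK]·(ρV²/2) = [0.04473·2.49/0.441 + 6.6]·(902·1.165²/2) = [0.2526 + 6.6]·612.5 = 4197 Pa.
ΔP = 4197 Pa = 4.20 kPa.

ΔP ≈ 4.20 kPa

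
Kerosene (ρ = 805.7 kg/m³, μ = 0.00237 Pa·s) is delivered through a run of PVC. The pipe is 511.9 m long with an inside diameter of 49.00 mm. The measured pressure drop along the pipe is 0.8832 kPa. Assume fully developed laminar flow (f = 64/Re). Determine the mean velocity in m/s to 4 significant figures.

For laminar flow, f = 64/Re with Re = ρVD/μ, so Darcy-Weisbach reduces to ΔP = 32μLV/D². Solving for V: V = ΔP·D²/(32μL) = 883.2·(0.049)²/(32·0.00237·511.9) = 0.05462 m/s.
Check: Re = ρVD/μ = 805.7·0.05462·0.049/0.00237 = 909.9 < 2300, so the laminar assumption holds.

V ≈ 0.05462 m/s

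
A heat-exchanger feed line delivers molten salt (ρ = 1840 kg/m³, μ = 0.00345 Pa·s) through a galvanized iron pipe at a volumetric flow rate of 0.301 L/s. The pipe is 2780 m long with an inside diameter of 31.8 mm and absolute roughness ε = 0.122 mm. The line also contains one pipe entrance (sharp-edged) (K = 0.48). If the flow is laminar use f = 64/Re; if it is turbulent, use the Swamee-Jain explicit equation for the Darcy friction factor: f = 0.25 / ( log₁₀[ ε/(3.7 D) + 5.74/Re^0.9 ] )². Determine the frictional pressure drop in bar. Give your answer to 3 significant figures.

ΔP ≈ 4.63 bar

Q = 0.301 L/s = 0.301/1000 = 0.000301 m³/s.
Cross-sectional area A = πD²/4 = π(0.0318)²/4 = 0.0007942 m²; mean velocity V = Q/A = 0.000301/0.0007942 = 0.379 m/s.
Reynolds number Re = ρVD/μ = 1840 · 0.379 · 0.0318 / 0.00345 = 6428.
Re > 4000 → turbulent. Relative roughness ε/D = 0.000122/0.0318 = 0.00384. Swamee-Jain: f = 0.25/(log₁₀[0.00384/3.7 + 5.74/6428^0.9])² = 0.25/(log₁₀[0.00104 + 0.00215])² = 0.25/(-2.497)² = 0.04009.
Total minor-loss coefficient ΣK = 1·0.48 = 0.48.
ΔP = [f·L/D + ΣK]·(ρV²/2) = [0.04009·2780/0.0318 + 0.48]·(1840·0.379²/2) = [3505 + 0.48]·132.1 = 4.632e+05 Pa.
ΔP = 4.632e+05 Pa = 4.63 bar.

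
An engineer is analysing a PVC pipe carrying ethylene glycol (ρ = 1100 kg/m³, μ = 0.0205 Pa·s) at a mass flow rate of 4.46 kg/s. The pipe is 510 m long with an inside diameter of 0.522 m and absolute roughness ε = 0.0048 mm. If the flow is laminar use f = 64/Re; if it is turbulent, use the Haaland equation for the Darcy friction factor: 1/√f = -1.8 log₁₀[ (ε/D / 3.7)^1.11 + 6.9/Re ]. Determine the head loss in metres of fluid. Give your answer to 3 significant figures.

A = πD²/4 = π(0.522)²/4 = 0.214 m²; mean velocity V = ṁ/(ρA) = 4.46/(1100 · 0.214) = 0.01895 m/s.
Reynolds number Re = ρVD/μ = 1100 · 0.01895 · 0.522 / 0.0205 = 530.7.
Re < 2300 → laminar flow, so f = 64/Re = 64/530.7 = 0.1206 (the turbulent correlation is not needed).
Darcy-Weisbach: ΔP = f(L/D)(ρV²/2) = 0.1206·(510/0.522)·(1100·0.01895²/2) = 0.1206·977·0.1974 = 23.26 Pa.
Head loss h_f = ΔP/(ρg) = 23.26/(1100·9.81) = 0.00216 m.

h_f ≈ 0.00216 m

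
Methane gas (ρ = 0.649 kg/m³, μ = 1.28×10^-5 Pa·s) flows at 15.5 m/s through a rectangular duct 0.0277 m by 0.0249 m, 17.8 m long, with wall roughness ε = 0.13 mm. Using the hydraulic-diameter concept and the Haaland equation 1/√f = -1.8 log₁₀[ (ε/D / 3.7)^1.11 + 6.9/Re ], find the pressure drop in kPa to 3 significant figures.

Hydraulic diameter D_h = 4A/P = 4·(0.0277·0.0249)/(2·(0.0277+0.0249)) = 0.002759/0.1052 = 0.02623 m.
Re = ρVD_h/μ = 0.649·15.5·0.02623/1.28e-05 = 2.061e+04.
ε/D_h = 0.00013/0.02623 = 0.00496; Haaland gives 1/√f = -1.8 log₁₀[0.000647+0.000335] = 5.414, so f = 0.03411.
ΔP = f(L/D_h)(ρV²/2) = 0.03411·17.8/0.02623·77.96 = 1805 Pa.
ΔP = 1.81 kPa.

ΔP ≈ 1.81 kPa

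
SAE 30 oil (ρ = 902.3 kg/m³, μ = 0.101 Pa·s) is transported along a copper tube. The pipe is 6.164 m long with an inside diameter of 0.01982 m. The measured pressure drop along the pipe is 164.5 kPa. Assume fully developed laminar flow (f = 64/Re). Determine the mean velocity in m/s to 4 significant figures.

For laminar flow, f = 64/Re with Re = ρVD/μ, so Darcy-Weisbach reduces to ΔP = 32μLV/D². Solving for V: V = ΔP·D²/(32μL) = 1.645e+05·(0.01982)²/(32·0.101·6.164) = 3.244 m/s.
Check: Re = ρVD/μ = 902.3·3.244·0.01982/0.101 = 574.3 < 2300, so the laminar assumption holds.

V ≈ 3.244 m/s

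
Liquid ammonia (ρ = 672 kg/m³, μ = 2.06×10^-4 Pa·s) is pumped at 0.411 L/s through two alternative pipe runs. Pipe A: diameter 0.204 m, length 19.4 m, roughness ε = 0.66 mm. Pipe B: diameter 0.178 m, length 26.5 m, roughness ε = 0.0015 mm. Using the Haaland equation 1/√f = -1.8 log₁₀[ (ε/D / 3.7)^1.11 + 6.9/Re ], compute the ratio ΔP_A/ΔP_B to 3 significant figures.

ΔP_A/ΔP_B ≈ 0.432

Pipe A: V = Q/A = 0.000411/0.03269 = 0.01257 m/s; Re = 8368; ε/D = 0.00324; Haaland → f = 0.03642; ΔP_A = f(L/D)(ρV²/2) = 0.184 Pa.
Pipe B: V = Q/A = 0.000411/0.02488 = 0.01652 m/s; Re = 9590; ε/D = 8.43e-06; Haaland → f = 0.03125; ΔP_B = f(L/D)(ρV²/2) = 0.4264 Pa.
ΔP_A/ΔP_B = 0.184/0.4264 = 0.432.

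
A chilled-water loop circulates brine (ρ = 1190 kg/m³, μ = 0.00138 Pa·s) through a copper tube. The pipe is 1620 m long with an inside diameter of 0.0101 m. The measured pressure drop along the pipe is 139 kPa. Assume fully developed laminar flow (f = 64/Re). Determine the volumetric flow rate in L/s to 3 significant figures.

For laminar flow, f = 64/Re with Re = ρVD/μ, so Darcy-Weisbach reduces to ΔP = 32μLV/D². Solving for V: V = ΔP·D²/(32μL) = 1.39e+05·(0.0101)²/(32·0.00138·1620) = 0.1982 m/s.
Check: Re = ρVD/μ = 1190·0.1982·0.0101/0.00138 = 1726 < 2300, so the laminar assumption holds.
Q = V·A = 0.1982·(π/4·0.0101²) = 1.588e-05 m³/s = 0.0159 L/s.

Q ≈ 0.0159 L/s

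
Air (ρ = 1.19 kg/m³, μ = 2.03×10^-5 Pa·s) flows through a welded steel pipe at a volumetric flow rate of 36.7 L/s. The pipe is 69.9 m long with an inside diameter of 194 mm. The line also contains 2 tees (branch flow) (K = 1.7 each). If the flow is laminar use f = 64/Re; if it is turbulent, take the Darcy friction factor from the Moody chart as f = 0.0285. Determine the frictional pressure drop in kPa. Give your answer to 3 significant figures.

Q = 36.7 L/s = 36.7/1000 = 0.0367 m³/s.
Cross-sectional area A = πD²/4 = π(0.194)²/4 = 0.02956 m²; mean velocity V = Q/A = 0.0367/0.02956 = 1.242 m/s.
Reynolds number Re = ρVD/μ = 1.19 · 1.242 · 0.194 / 2.03e-05 = 1.412e+04.
Re > 4000 → turbulent; use the Moody-chart value f = 0.0285.
Total minor-loss coefficient ΣK = 2·1.7 = 3.4.
ΔP = [f·L/D + ΣK]·(ρV²/2) = [0.0285·69.9/0.194 + 3.4]·(1.19·1.242²/2) = [10.27 + 3.4]·0.9172 = 12.54 Pa.
ΔP = 12.54 Pa = 0.0125 kPa.

ΔP ≈ 0.0125 kPa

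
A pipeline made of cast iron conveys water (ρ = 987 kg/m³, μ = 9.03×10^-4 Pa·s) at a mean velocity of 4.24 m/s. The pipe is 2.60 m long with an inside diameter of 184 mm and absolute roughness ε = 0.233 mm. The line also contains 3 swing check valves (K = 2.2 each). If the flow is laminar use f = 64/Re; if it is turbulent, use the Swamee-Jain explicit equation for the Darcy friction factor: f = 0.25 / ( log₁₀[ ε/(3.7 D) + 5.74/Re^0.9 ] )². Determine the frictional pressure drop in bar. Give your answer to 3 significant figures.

Reynolds number Re = ρVD/μ = 987 · 4.24 · 0.184 / 0.000903 = 8.527e+05.
Re > 4000 → turbulent. Relative roughness ε/D = 0.000233/0.184 = 0.00127. Swamee-Jain: f = 0.25/(log₁₀[0.00127/3.7 + 5.74/8.527e+05^0.9])² = 0.25/(log₁₀[0.000342 + 2.64e-05])² = 0.25/(-3.433)² = 0.02121.
Total minor-loss coefficient ΣK = 3·2.2 = 6.6.
ΔP = [f·L/D + ΣK]·(ρV²/2) = [0.02121·2.6/0.184 + 6.6]·(987·4.24²/2) = [0.2997 + 6.6]·8872 = 6.121e+04 Pa.
ΔP = 6.121e+04 Pa = 0.612 bar.

ΔP ≈ 0.612 bar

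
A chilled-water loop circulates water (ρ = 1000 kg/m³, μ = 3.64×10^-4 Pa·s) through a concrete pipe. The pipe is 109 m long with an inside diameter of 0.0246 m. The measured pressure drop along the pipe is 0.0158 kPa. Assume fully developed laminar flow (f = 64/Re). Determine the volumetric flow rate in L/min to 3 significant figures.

Q ≈ 0.215 L/min

For laminar flow, f = 64/Re with Re = ρVD/μ, so Darcy-Weisbach reduces to ΔP = 32μLV/D². Solving for V: V = ΔP·D²/(32μL) = 15.8·(0.0246)²/(32·0.000364·109) = 0.007531 m/s.
Check: Re = ρVD/μ = 1000·0.007531·0.0246/0.000364 = 509 < 2300, so the laminar assumption holds.
Q = V·A = 0.007531·(π/4·0.0246²) = 3.579e-06 m³/s = 0.215 L/min.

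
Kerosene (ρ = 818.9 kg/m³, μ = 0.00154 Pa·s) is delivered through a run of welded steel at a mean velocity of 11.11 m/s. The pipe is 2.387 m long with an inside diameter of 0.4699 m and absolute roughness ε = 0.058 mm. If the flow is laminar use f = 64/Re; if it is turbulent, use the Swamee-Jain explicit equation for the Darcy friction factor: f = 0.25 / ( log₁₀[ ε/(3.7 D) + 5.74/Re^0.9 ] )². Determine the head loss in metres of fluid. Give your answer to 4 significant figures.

h_f ≈ 0.4180 m

Reynolds number Re = ρVD/μ = 818.9 · 11.11 · 0.4699 / 0.00154 = 2.776e+06.
Re > 4000 → turbulent. Relative roughness ε/D = 5.8e-05/0.4699 = 0.000123. Swamee-Jain: f = 0.25/(log₁₀[0.000123/3.7 + 5.74/2.776e+06^0.9])² = 0.25/(log₁₀[3.34e-05 + 9.12e-06])² = 0.25/(-4.372)² = 0.01308.
Darcy-Weisbach: ΔP = f(L/D)(ρV²/2) = 0.01308·(2.387/0.4699)·(818.9·11.11²/2) = 0.01308·5.08·5.054e+04 = 3358 Pa.
Head loss h_f = ΔP/(ρg) = 3358/(818.9·9.81) = 0.4180 m.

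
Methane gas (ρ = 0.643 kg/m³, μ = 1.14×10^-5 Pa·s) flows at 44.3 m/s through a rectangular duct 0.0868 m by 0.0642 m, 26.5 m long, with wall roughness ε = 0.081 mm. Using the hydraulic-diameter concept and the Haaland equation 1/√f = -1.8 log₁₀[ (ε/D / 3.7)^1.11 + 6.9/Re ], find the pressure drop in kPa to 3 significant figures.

Hydraulic diameter D_h = 4A/P = 4·(0.0868·0.0642)/(2·(0.0868+0.0642)) = 0.02229/0.302 = 0.07381 m.
Re = ρVD_h/μ = 0.643·44.3·0.07381/1.14e-05 = 1.844e+05.
ε/D_h = 8.1e-05/0.07381 = 0.0011; Haaland gives 1/√f = -1.8 log₁₀[0.000121+3.74e-05] = 6.839, so f = 0.02138.
ΔP = f(L/D_h)(ρV²/2) = 0.02138·26.5/0.07381·630.9 = 4844 Pa.
ΔP = 4.84 kPa.

ΔP ≈ 4.84 kPa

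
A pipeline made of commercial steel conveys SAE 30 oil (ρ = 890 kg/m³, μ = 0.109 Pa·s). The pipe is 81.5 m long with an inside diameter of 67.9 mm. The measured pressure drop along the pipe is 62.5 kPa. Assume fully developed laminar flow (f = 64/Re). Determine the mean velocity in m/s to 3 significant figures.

For laminar flow, f = 64/Re with Re = ρVD/μ, so Darcy-Weisbach reduces to ΔP = 32μLV/D². Solving for V: V = ΔP·D²/(32μL) = 6.25e+04·(0.0679)²/(32·0.109·81.5) = 1.014 m/s.
Check: Re = ρVD/μ = 890·1.014·0.0679/0.109 = 562 < 2300, so the laminar assumption holds.

V ≈ 1.01 m/s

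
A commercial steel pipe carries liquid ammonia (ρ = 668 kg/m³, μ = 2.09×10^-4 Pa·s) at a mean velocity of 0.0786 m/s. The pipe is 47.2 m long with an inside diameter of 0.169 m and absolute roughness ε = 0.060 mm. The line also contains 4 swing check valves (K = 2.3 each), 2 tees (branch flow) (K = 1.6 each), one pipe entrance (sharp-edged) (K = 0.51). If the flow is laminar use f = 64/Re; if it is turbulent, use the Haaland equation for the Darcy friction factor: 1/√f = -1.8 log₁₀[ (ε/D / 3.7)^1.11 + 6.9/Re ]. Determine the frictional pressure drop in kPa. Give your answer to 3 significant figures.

ΔP ≈ 0.0396 kPa

Reynolds number Re = ρVD/μ = 668 · 0.0786 · 0.169 / 0.000209 = 4.246e+04.
Re > 4000 → turbulent. Relative roughness ε/D = 6e-05/0.169 = 0.000355. Haaland: 1/√f = -1.8 log₁₀[(0.000355/3.7)^1.11 + 6.9/4.246e+04] = -1.8 log₁₀[3.47e-05 + 0.000163] = 6.669, so f = 0.02248.
Total minor-loss coefficient ΣK = 4·2.3 + 2·1.6 + 1·0.51 = 12.9.
ΔP = [f·L/D + ΣK]·(ρV²/2) = [0.02248·47.2/0.169 + 12.9]·(668·0.0786²/2) = [6.279 + 12.9]·2.063 = 39.6 Pa.
ΔP = 39.6 Pa = 0.0396 kPa.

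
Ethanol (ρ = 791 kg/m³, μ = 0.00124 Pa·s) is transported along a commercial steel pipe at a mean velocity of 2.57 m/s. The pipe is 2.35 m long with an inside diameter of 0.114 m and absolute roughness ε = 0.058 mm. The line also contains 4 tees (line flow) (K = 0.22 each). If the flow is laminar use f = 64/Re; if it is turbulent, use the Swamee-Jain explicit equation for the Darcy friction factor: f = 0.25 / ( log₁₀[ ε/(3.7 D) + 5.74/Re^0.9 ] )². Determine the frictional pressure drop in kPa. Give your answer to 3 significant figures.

Reynolds number Re = ρVD/μ = 791 · 2.57 · 0.114 / 0.00124 = 1.869e+05.
Re > 4000 → turbulent. Relative roughness ε/D = 5.8e-05/0.114 = 0.000509. Swamee-Jain: f = 0.25/(log₁₀[0.000509/3.7 + 5.74/1.869e+05^0.9])² = 0.25/(log₁₀[0.000138 + 0.000103])² = 0.25/(-3.618)² = 0.0191.
Total minor-loss coefficient ΣK = 4·0.22 = 0.88.
ΔP = [f·L/D + ΣK]·(ρV²/2) = [0.0191·2.35/0.114 + 0.88]·(791·2.57²/2) = [0.3937 + 0.88]·2612 = 3327 Pa.
ΔP = 3327 Pa = 3.33 kPa.

ΔP ≈ 3.33 kPa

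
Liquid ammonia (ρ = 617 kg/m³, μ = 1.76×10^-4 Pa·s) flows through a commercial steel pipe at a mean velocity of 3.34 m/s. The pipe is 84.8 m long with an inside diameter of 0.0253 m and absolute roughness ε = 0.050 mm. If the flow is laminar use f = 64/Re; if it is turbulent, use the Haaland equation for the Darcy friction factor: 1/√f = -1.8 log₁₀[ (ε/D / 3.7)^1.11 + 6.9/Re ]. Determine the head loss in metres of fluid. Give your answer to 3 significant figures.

Reynolds number Re = ρVD/μ = 617 · 3.34 · 0.0253 / 0.000176 = 2.962e+05.
Re > 4000 → turbulent. Relative roughness ε/D = 5e-05/0.0253 = 0.00198. Haaland: 1/√f = -1.8 log₁₀[(0.00198/3.7)^1.11 + 6.9/2.962e+05] = -1.8 log₁₀[0.000233 + 2.33e-05] = 6.464, so f = 0.02393.
Darcy-Weisbach: ΔP = f(L/D)(ρV²/2) = 0.02393·(84.8/0.0253)·(617·3.34²/2) = 0.02393·3352·3442 = 2.761e+05 Pa.
Head loss h_f = ΔP/(ρg) = 2.761e+05/(617·9.81) = 45.6 m.

h_f ≈ 45.6 m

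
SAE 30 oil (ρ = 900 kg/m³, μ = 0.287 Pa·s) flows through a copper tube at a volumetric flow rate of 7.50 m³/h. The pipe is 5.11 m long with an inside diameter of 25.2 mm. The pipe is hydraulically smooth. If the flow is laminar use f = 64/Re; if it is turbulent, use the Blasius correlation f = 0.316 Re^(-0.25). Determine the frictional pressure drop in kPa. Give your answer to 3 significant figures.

Q = 7.50 m³/h = 7.50/3600 = 0.002083 m³/s.
Cross-sectional area A = πD²/4 = π(0.0252)²/4 = 0.0004988 m²; mean velocity V = Q/A = 0.002083/0.0004988 = 4.177 m/s.
Reynolds number Re = ρVD/μ = 900 · 4.177 · 0.0252 / 0.287 = 330.1.
Re < 2300 → laminar flow, so f = 64/Re = 64/330.1 = 0.1939 (the turbulent correlation is not needed).
Darcy-Weisbach: ΔP = f(L/D)(ρV²/2) = 0.1939·(5.11/0.0252)·(900·4.177²/2) = 0.1939·202.8·7851 = 3.087e+05 Pa.
ΔP = 3.087e+05 Pa = 309 kPa.

ΔP ≈ 309 kPa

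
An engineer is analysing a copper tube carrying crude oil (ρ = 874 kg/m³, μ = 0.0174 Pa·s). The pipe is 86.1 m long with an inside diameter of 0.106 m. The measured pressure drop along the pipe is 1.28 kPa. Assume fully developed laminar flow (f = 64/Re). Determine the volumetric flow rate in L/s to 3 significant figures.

Q ≈ 2.65 L/s

For laminar flow, f = 64/Re with Re = ρVD/μ, so Darcy-Weisbach reduces to ΔP = 32μLV/D². Solving for V: V = ΔP·D²/(32μL) = 1280·(0.106)²/(32·0.0174·86.1) = 0.3 m/s.
Check: Re = ρVD/μ = 874·0.3·0.106/0.0174 = 1597 < 2300, so the laminar assumption holds.
Q = V·A = 0.3·(π/4·0.106²) = 0.002647 m³/s = 2.65 L/s.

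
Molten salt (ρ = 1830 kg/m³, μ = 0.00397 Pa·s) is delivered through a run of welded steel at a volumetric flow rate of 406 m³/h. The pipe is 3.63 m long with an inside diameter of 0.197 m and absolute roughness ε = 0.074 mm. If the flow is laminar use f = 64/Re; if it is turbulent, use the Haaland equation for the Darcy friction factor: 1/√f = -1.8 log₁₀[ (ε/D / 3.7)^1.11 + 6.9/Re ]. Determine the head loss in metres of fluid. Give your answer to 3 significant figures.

Q = 406 m³/h = 406/3600 = 0.1128 m³/s.
Cross-sectional area A = πD²/4 = π(0.197)²/4 = 0.03048 m²; mean velocity V = Q/A = 0.1128/0.03048 = 3.7 m/s.
Reynolds number Re = ρVD/μ = 1830 · 3.7 · 0.197 / 0.00397 = 3.36e+05.
Re > 4000 → turbulent. Relative roughness ε/D = 7.4e-05/0.197 = 0.000376. Haaland: 1/√f = -1.8 log₁₀[(0.000376/3.7)^1.11 + 6.9/3.36e+05] = -1.8 log₁₀[3.69e-05 + 2.05e-05] = 7.633, so f = 0.01716.
Darcy-Weisbach: ΔP = f(L/D)(ρV²/2) = 0.01716·(3.63/0.197)·(1830·3.7²/2) = 0.01716·18.43·1.253e+04 = 3961 Pa.
Head loss h_f = ΔP/(ρg) = 3961/(1830·9.81) = 0.221 m.

h_f ≈ 0.221 m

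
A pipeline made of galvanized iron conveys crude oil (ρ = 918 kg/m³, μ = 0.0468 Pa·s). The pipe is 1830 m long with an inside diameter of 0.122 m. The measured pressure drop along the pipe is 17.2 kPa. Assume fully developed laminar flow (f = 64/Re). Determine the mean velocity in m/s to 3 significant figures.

V ≈ 0.0934 m/s

For laminar flow, f = 64/Re with Re = ρVD/μ, so Darcy-Weisbach reduces to ΔP = 32μLV/D². Solving for V: V = ΔP·D²/(32μL) = 1.72e+04·(0.122)²/(32·0.0468·1830) = 0.09341 m/s.
Check: Re = ρVD/μ = 918·0.09341·0.122/0.0468 = 223.5 < 2300, so the laminar assumption holds.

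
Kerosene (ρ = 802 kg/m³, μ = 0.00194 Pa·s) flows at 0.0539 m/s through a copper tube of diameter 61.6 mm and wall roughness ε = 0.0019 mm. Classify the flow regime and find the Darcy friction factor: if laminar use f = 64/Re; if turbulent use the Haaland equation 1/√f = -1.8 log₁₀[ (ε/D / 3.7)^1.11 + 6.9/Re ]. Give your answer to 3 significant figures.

f ≈ 0.0466

Re = ρVD/μ = 802·0.0539·0.0616/0.00194 = 1373.
Re < 2300 → laminar, so f = 64/Re = 0.04663 (roughness is irrelevant in laminar flow).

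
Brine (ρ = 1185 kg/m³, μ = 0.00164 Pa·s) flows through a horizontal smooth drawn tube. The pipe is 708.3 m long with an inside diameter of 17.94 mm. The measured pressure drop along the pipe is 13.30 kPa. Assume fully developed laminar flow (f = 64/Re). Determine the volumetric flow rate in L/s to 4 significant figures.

Q ≈ 0.02911 L/s

For laminar flow, f = 64/Re with Re = ρVD/μ, so Darcy-Weisbach reduces to ΔP = 32μLV/D². Solving for V: V = ΔP·D²/(32μL) = 1.33e+04·(0.01794)²/(32·0.00164·708.3) = 0.1152 m/s.
Check: Re = ρVD/μ = 1185·0.1152·0.01794/0.00164 = 1493 < 2300, so the laminar assumption holds.
Q = V·A = 0.1152·(π/4·0.01794²) = 2.911e-05 m³/s = 0.02911 L/s.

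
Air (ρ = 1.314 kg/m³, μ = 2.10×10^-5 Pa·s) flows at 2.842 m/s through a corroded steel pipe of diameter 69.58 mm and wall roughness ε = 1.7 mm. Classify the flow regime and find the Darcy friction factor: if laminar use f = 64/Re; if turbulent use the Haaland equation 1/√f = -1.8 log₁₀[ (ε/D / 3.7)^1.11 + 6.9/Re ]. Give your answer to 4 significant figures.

Re = ρVD/μ = 1.314·2.842·0.06958/2.1e-05 = 1.237e+04.
Re > 4000 → turbulent. ε/D = 0.0017/0.06958 = 0.0244; Haaland: 1/√f = -1.8 log₁₀[0.0038 + 0.000558] = 4.249, so f = 0.05539.

f ≈ 0.05539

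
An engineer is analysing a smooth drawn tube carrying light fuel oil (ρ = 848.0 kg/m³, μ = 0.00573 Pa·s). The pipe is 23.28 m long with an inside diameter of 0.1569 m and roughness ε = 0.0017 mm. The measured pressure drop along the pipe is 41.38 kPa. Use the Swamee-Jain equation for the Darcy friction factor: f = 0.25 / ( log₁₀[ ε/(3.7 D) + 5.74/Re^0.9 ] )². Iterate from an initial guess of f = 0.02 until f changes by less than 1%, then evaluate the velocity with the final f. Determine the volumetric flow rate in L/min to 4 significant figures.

Q ≈ 7300 L/min

Rearranging Darcy-Weisbach: V = √(2·ΔP·D/(f·L·ρ)). With ε/D = 1.7e-06/0.1569 = 1.08e-05, iterate starting from f = 0.02:
  f = 0.02 → V = √(2·4.138e+04·0.1569/(0.02·23.28·848)) = 5.735 m/s; Re = ρVD/μ = 1.332e+05; f → 0.01692
  f = 0.01692 → V = 6.235 m/s; Re = 1.448e+05; f → 0.01664
  f = 0.01664 → V = 6.287 m/s; Re = 1.46e+05; f → 0.01661
Converged (Δf/f < 1%). With the final f = 0.01661: V = √(2·4.138e+04·0.1569/(0.01661·23.28·848)) = 6.292 m/s.
Q = V·A = 6.292·(π/4·0.1569²) = 0.1217 m³/s = 7300 L/min.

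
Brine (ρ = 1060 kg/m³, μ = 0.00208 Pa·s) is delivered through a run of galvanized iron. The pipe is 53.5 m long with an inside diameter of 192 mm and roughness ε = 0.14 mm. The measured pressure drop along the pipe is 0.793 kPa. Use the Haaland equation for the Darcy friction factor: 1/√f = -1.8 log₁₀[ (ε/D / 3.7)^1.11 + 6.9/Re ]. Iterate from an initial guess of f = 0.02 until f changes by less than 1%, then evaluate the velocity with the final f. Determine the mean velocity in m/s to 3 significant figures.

Rearranging Darcy-Weisbach: V = √(2·ΔP·D/(f·L·ρ)). With ε/D = 0.00014/0.192 = 0.000729, iterate starting from f = 0.02:
  f = 0.02 → V = √(2·793·0.192/(0.02·53.5·1060)) = 0.5182 m/s; Re = ρVD/μ = 5.07e+04; f → 0.0229
  f = 0.0229 → V = 0.4842 m/s; Re = 4.738e+04; f → 0.02314
  f = 0.02314 → V = 0.4817 m/s; Re = 4.714e+04; f → 0.02316
Converged (Δf/f < 1%). With the final f = 0.02316: V = √(2·793·0.192/(0.02316·53.5·1060)) = 0.4815 m/s.

V ≈ 0.482 m/s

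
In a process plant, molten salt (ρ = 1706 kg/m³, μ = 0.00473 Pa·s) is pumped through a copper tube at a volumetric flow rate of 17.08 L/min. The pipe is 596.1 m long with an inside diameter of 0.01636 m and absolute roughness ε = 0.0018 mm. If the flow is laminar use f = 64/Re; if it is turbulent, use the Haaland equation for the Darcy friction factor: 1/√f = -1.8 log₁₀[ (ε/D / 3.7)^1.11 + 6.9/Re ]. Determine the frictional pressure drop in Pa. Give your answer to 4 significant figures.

ΔP ≈ 1880000 Pa

Q = 17.08 L/min = 17.08/60000 = 0.0002847 m³/s.
Cross-sectional area A = πD²/4 = π(0.01636)²/4 = 0.0002102 m²; mean velocity V = Q/A = 0.0002847/0.0002102 = 1.354 m/s.
Reynolds number Re = ρVD/μ = 1706 · 1.354 · 0.01636 / 0.00473 = 7991.
Re > 4000 → turbulent. Relative roughness ε/D = 1.8e-06/0.01636 = 0.00011. Haaland: 1/√f = -1.8 log₁₀[(0.00011/3.7)^1.11 + 6.9/7991] = -1.8 log₁₀[9.45e-06 + 0.000864] = 5.506, so f = 0.03298.
Darcy-Weisbach: ΔP = f(L/D)(ρV²/2) = 0.03298·(596.1/0.01636)·(1706·1.354²/2) = 0.03298·3.644e+04·1564 = 1.88e+06 Pa.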